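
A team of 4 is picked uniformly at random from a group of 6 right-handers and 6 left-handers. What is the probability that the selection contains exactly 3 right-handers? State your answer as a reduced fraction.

There are C(12,4) = 495 ways to choose 4 from 12.
Selections with exactly 3 right-handers: choose 3 of the 6 right-handers and 1 of the 6 left-handers, C(6,3)·C(6,1) = 20·6 = 120.
Probability = 120/495 = 8/33.

8/33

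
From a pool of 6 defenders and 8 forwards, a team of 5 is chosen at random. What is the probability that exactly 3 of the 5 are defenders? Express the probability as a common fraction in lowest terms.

The sample space is all 5-subsets of the 14: C(14,5) = 2002.
Selections with exactly 3 defenders: choose 3 of the 6 defenders and 2 of the 8 forwards, C(6,3)·C(8,2) = 20·28 = 560.
Probability = 560/2002 = 40/143.

40/143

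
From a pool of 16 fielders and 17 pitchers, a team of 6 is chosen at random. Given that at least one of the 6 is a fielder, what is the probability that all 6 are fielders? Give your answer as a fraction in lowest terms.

Work in counts. Selections with at least one fielder: C(33,6) − C(17,6) = 1107568 − 12376 = 1095192.
Of those, selections where all 6 are fielders: C(16,6) = 8008.
Conditional probability = 8008/1095192 = 143/19557.

143/19557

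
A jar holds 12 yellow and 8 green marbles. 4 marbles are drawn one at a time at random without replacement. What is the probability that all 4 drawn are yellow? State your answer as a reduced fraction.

33/323

Multiply the conditional probabilities at each draw: 12/20 · 11/19 · 10/18 · 9/17 = 11880/116280 = 33/323.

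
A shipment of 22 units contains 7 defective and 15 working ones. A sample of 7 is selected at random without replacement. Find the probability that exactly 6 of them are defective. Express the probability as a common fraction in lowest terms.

35/56848

There are C(22,7) = 170544 ways to choose 7 from 22.
Selections with exactly 6 defective: choose 6 of the 7 defective and 1 of the 15 working, C(7,6)·C(15,1) = 7·15 = 105.
Probability = 105/170544 = 35/56848.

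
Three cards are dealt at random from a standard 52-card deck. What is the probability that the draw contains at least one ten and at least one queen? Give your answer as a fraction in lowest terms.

There are C(52,3) = 22100 possible draws.
By inclusion-exclusion on the complements, draws missing all tens or all queens: C(48,3) + C(48,3) − C(44,3) = 17296 + 17296 − 13244 = 21348.
So draws with at least one of each: 22100 − 21348 = 752, probability 752/22100 = 188/5525.

188/5525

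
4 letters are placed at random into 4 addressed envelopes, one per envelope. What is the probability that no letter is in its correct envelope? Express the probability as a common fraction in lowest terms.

3/8

There are 4! = 24 assignments.
By inclusion-exclusion, assignments with no fixed points: C(4,0)·4! − C(4,1)·3! + C(4,2)·2! − C(4,3)·1! + C(4,4)·0! = 9.
Probability = 9/24 = 3/8.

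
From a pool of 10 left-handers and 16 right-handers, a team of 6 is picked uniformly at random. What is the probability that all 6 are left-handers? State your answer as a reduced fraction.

There are C(26,6) = 230230 possible selections.
Selections with all left-handers: C(10,6) = 210.
Probability = 210/230230 = 3/3289.

3/3289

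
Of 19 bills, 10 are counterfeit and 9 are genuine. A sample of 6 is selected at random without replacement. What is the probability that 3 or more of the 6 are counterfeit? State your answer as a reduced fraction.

479/646

Total selections: C(19,6) = 27132.
Count the complement (fewer than 3 counterfeit): C(10,0)·C(9,6) + C(10,1)·C(9,5) + C(10,2)·C(9,4) = 84 + 1260 + 5670 = 7014.
Probability = 1 − 7014/27132 = 20118/27132 = 479/646.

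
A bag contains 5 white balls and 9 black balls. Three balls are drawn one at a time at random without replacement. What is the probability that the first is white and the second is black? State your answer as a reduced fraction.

45/182

Multiply the conditional probabilities at each draw: 5/14 · 9/13 = 45/182.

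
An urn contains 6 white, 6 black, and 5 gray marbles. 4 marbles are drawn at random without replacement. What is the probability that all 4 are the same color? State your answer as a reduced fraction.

There are C(17,4) = 2380 ways to draw 4 marbles.
All same color: C(6,4) + C(6,4) + C(5,4) = 15 + 15 + 5 = 35.
Probability = 35/2380 = 1/68.

1/68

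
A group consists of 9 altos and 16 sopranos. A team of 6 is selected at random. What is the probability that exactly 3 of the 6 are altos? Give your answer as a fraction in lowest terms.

There are C(25,6) = 177100 ways to choose 6 from 25.
Selections with exactly 3 altos: choose 3 of the 9 altos and 3 of the 16 sopranos, C(9,3)·C(16,3) = 84·560 = 47040.
Probability = 47040/177100 = 336/1265.

336/1265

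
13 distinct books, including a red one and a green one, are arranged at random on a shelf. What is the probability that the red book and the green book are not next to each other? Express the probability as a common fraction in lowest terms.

11/13

There are 13! = 6227020800 arrangements.
Arrangements with the red book and the green book adjacent: 2·12! = 958003200.
So not adjacent: 6227020800 − 958003200 = 5269017600, probability 5269017600/6227020800 = 11/13.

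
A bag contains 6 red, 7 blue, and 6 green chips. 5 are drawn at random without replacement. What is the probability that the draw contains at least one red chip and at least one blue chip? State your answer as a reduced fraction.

3185/3876

There are C(19,5) = 11628 possible draws.
By inclusion-exclusion on the complements, draws missing all red or all blue: C(13,5) + C(12,5) − C(6,5) = 1287 + 792 − 6 = 2073.
So draws with at least one of each: 11628 − 2073 = 9555, probability 9555/11628 = 3185/3876.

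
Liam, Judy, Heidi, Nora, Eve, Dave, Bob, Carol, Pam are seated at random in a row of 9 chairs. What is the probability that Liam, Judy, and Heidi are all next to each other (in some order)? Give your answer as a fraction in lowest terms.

1/12

There are 9! = 362880 arrangements.
Treat the three as one block: 7! placements × 3! orders within the block = 5040·6 = 30240.
Probability = 30240/362880 = 1/12.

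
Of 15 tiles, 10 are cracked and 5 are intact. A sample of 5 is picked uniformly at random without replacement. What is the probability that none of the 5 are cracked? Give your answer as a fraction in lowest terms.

There are C(15,5) = 3003 possible selections.
Selections with no cracked (all intact): C(5,5) = 1.
Probability = 1/3003.

1/3003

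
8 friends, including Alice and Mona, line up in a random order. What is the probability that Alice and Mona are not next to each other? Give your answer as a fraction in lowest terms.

3/4

There are 8! = 40320 arrangements.
Arrangements with Alice and Mona adjacent: 2·7! = 10080.
So not adjacent: 40320 − 10080 = 30240, probability 30240/40320 = 3/4.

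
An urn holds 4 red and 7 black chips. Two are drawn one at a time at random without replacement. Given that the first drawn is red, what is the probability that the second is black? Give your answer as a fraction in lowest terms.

After removing one red, 10 remain: 3 red and 7 black.
So the probability the next is black is 7/10.

7/10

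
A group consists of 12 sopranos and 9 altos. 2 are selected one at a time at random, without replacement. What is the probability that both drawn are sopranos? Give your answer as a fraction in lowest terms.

11/35

Multiply the conditional probabilities at each draw: 12/21 · 11/20 = 132/420 = 11/35.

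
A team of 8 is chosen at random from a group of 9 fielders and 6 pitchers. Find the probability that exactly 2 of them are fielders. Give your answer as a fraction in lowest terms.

Total number of selections: C(15,8) = 6435.
Selections with exactly 2 fielders: choose 2 of the 9 fielders and 6 of the 6 pitchers, C(9,2)·C(6,6) = 36·1 = 36.
Probability = 36/6435 = 4/715.

4/715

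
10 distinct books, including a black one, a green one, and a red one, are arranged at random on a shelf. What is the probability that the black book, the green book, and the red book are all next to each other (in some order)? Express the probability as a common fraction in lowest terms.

There are 10! = 3628800 arrangements.
Treat the three as one block: 8! placements × 3! orders within the block = 40320·6 = 241920.
Probability = 241920/3628800 = 1/15.

1/15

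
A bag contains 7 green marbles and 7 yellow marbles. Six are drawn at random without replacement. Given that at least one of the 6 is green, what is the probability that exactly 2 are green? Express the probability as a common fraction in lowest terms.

Work in counts. Selections with at least one green: C(14,6) − C(7,6) = 3003 − 7 = 2996.
Of those, selections where exactly 2 are green: C(7,2)·C(7,4) = 21·35 = 735.
Conditional probability = 735/2996 = 105/428.

105/428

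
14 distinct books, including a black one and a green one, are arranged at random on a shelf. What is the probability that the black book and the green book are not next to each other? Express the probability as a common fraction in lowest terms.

There are 14! = 87178291200 arrangements.
Arrangements with the black book and the green book adjacent: 2·13! = 12454041600.
So not adjacent: 87178291200 − 12454041600 = 74724249600, probability 74724249600/87178291200 = 6/7.

6/7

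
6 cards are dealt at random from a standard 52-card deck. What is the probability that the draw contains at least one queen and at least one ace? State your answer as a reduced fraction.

There are C(52,6) = 20358520 possible draws.
By inclusion-exclusion on the complements, draws missing all queens or all aces: C(48,6) + C(48,6) − C(44,6) = 12271512 + 12271512 − 7059052 = 17483972.
So draws with at least one of each: 20358520 − 17483972 = 2874548, probability 2874548/20358520 = 718637/5089630.

718637/5089630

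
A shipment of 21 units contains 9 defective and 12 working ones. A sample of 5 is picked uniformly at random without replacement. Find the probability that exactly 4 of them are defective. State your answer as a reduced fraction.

24/323

There are C(21,5) = 20349 ways to choose 5 from 21.
Selections with exactly 4 defective: choose 4 of the 9 defective and 1 of the 12 working, C(9,4)·C(12,1) = 126·12 = 1512.
Probability = 1512/20349 = 24/323.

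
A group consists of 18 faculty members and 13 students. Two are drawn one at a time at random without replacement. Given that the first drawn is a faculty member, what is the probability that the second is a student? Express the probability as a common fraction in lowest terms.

13/30

After removing one faculty member, 30 remain: 17 faculty members and 13 students.
So the probability the next is a student is 13/30.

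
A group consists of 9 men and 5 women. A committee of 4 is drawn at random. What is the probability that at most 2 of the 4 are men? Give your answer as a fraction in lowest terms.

Total selections: C(14,4) = 1001.
Count the complement (more than 2 men): C(9,3)·C(5,1) + C(9,4)·C(5,0) = 420 + 126 = 546.
Probability = 1 − 546/1001 = 455/1001 = 5/11.

5/11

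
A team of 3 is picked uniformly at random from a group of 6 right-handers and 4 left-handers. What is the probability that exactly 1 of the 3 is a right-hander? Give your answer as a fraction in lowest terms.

3/10

Total number of selections: C(10,3) = 120.
Selections with exactly 1 right-hander: choose 1 of the 6 right-handers and 2 of the 4 left-handers, C(6,1)·C(4,2) = 6·6 = 36.
Probability = 36/120 = 3/10.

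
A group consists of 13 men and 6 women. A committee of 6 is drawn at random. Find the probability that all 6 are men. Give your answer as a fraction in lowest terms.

143/2261

There are C(19,6) = 27132 possible selections.
Selections with all men: C(13,6) = 1716.
Probability = 1716/27132 = 143/2261.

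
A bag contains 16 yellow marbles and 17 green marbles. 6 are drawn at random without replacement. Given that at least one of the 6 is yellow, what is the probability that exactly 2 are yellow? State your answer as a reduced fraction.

1700/6519

Work in counts. Selections with at least one yellow: C(33,6) − C(17,6) = 1107568 − 12376 = 1095192.
Of those, selections where exactly 2 are yellow: C(16,2)·C(17,4) = 120·2380 = 285600.
Conditional probability = 285600/1095192 = 1700/6519.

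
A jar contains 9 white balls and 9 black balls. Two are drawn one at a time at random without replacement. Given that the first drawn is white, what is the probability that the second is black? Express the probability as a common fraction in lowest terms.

9/17

After removing one white, 17 remain: 8 white and 9 black.
So the probability the next is black is 9/17.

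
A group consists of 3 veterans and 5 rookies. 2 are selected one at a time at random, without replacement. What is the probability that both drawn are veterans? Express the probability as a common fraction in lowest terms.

Multiply the conditional probabilities at each draw: 3/8 · 2/7 = 6/56 = 3/28.

3/28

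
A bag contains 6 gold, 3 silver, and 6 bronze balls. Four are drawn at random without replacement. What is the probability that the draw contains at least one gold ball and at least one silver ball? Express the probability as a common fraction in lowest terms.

253/455

There are C(15,4) = 1365 possible draws.
By inclusion-exclusion on the complements, draws missing all gold or all silver: C(9,4) + C(12,4) − C(6,4) = 126 + 495 − 15 = 606.
So draws with at least one of each: 1365 − 606 = 759, probability 759/1365 = 253/455.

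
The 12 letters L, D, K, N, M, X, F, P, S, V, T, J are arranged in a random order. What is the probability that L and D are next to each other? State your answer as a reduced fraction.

There are 12! = 479001600 arrangements.
Treat L and D as a block: 11! arrangements of the blocks × 2 orders within the block = 2·39916800 = 79833600.
Probability = 79833600/479001600 = 1/6.

1/6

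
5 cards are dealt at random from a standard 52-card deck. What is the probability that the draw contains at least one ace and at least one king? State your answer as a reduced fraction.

6509/64974

There are C(52,5) = 2598960 possible draws.
By inclusion-exclusion on the complements, draws missing all aces or all kings: C(48,5) + C(48,5) − C(44,5) = 1712304 + 1712304 − 1086008 = 2338600.
So draws with at least one of each: 2598960 − 2338600 = 260360, probability 260360/2598960 = 6509/64974.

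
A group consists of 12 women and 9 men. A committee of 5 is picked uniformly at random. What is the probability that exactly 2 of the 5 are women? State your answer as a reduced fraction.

There are C(21,5) = 20349 ways to choose 5 from 21.
Selections with exactly 2 women: choose 2 of the 12 women and 3 of the 9 men, C(12,2)·C(9,3) = 66·84 = 5544.
Probability = 5544/20349 = 88/323.

88/323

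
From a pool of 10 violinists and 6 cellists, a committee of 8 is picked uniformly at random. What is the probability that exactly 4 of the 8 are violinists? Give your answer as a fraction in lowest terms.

35/143

The sample space is all 8-subsets of the 16: C(16,8) = 12870.
Selections with exactly 4 violinists: choose 4 of the 10 violinists and 4 of the 6 cellists, C(10,4)·C(6,4) = 210·15 = 3150.
Probability = 3150/12870 = 35/143.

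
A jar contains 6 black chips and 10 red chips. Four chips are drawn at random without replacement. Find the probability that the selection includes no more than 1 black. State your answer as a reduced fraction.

There are C(16,4) = 1820 ways to choose the 4.
Favorable selections (no more than 1 black): C(6,0)·C(10,4) + C(6,1)·C(10,3) = 210 + 720 = 930.
Probability = 930/1820 = 93/182.

93/182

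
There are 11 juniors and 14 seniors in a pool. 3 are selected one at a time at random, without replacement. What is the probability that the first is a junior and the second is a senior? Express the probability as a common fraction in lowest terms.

77/300

Multiply the conditional probabilities at each draw: 11/25 · 14/24 = 154/600 = 77/300.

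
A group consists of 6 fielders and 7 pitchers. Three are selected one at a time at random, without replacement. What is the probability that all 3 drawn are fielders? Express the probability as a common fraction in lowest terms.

10/143

Multiply the conditional probabilities at each draw: 6/13 · 5/12 · 4/11 = 120/1716 = 10/143.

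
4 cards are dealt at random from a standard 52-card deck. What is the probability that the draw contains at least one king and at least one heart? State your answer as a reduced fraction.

52799/270725

There are C(52,4) = 270725 possible draws.
By inclusion-exclusion on the complements, draws missing all kings or all hearts: C(48,4) + C(39,4) − C(36,4) = 194580 + 82251 − 58905 = 217926.
So draws with at least one of each: 270725 − 217926 = 52799, probability 52799/270725.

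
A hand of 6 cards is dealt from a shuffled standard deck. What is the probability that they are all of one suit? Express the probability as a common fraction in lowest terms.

66/195755

There are C(52,6) = 20358520 possible 6-card hands.
Hands of one suit: 4 suits × C(13,6) = 4·1716 = 6864.
Probability = 6864/20358520 = 66/195755.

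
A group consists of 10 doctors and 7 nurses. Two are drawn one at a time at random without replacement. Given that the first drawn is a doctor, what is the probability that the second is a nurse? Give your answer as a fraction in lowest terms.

7/16

After removing one doctor, 16 remain: 9 doctors and 7 nurses.
So the probability the next is a nurse is 7/16.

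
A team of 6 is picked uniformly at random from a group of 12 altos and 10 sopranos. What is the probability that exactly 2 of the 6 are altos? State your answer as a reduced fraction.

The sample space is all 6-subsets of the 22: C(22,6) = 74613.
Selections with exactly 2 altos: choose 2 of the 12 altos and 4 of the 10 sopranos, C(12,2)·C(10,4) = 66·210 = 13860.
Probability = 13860/74613 = 60/323.

60/323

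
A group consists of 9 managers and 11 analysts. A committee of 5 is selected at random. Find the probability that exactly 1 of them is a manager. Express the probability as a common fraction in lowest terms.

The sample space is all 5-subsets of the 20: C(20,5) = 15504.
Selections with exactly 1 manager: choose 1 of the 9 managers and 4 of the 11 analysts, C(9,1)·C(11,4) = 9·330 = 2970.
Probability = 2970/15504 = 495/2584.

495/2584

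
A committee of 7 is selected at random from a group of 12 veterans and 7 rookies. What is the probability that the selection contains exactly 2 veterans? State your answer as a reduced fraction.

231/8398

There are C(19,7) = 50388 ways to choose 7 from 19.
Selections with exactly 2 veterans: choose 2 of the 12 veterans and 5 of the 7 rookies, C(12,2)·C(7,5) = 66·21 = 1386.
Probability = 1386/50388 = 231/8398.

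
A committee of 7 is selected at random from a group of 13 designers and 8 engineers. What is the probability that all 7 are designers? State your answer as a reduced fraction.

143/9690

There are C(21,7) = 116280 possible selections.
Selections with all designers: C(13,7) = 1716.
Probability = 1716/116280 = 143/9690.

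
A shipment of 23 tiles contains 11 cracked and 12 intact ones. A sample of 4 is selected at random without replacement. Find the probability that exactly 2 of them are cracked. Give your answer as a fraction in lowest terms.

There are C(23,4) = 8855 ways to choose 4 from 23.
Selections with exactly 2 cracked: choose 2 of the 11 cracked and 2 of the 12 intact, C(11,2)·C(12,2) = 55·66 = 3630.
Probability = 3630/8855 = 66/161.

66/161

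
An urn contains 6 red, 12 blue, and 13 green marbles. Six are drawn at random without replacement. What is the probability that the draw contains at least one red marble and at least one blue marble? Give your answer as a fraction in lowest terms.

533765/736281

There are C(31,6) = 736281 possible draws.
By inclusion-exclusion on the complements, draws missing all red or all blue: C(25,6) + C(19,6) − C(13,6) = 177100 + 27132 − 1716 = 202516.
So draws with at least one of each: 736281 − 202516 = 533765, probability 533765/736281.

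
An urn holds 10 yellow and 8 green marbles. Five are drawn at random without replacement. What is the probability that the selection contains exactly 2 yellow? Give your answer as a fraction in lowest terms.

5/17

There are C(18,5) = 8568 ways to choose 5 from 18.
Selections with exactly 2 yellow: choose 2 of the 10 yellow and 3 of the 8 green, C(10,2)·C(8,3) = 45·56 = 2520.
Probability = 2520/8568 = 5/17.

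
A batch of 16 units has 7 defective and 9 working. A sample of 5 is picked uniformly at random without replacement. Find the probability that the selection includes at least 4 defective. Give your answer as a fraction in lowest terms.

1/13

Total selections: C(16,5) = 4368.
Favorable selections (at least 4 defective): C(7,4)·C(9,1) + C(7,5)·C(9,0) = 315 + 21 = 336.
Probability = 336/4368 = 1/13.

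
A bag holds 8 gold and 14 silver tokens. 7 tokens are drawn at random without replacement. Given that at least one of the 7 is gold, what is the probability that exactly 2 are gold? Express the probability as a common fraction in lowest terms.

Work in counts. Selections with at least one gold: C(22,7) − C(14,7) = 170544 − 3432 = 167112.
Of those, selections where exactly 2 are gold: C(8,2)·C(14,5) = 28·2002 = 56056.
Conditional probability = 56056/167112 = 637/1899.

637/1899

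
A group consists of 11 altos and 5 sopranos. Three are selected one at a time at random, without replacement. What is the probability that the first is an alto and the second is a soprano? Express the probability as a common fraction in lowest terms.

Multiply the conditional probabilities at each draw: 11/16 · 5/15 = 55/240 = 11/48.

11/48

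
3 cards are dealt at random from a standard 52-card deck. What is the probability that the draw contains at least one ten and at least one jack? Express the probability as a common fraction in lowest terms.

188/5525

There are C(52,3) = 22100 possible draws.
By inclusion-exclusion on the complements, draws missing all tens or all jacks: C(48,3) + C(48,3) − C(44,3) = 17296 + 17296 − 13244 = 21348.
So draws with at least one of each: 22100 − 21348 = 752, probability 752/22100 = 188/5525.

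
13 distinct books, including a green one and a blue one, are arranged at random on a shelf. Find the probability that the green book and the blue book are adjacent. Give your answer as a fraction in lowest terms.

There are 13! = 6227020800 arrangements.
Treat the green book and the blue book as a block: 12! arrangements of the blocks × 2 orders within the block = 2·479001600 = 958003200.
Probability = 958003200/6227020800 = 2/13.

2/13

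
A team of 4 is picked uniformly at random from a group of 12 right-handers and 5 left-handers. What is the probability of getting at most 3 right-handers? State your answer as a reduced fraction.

377/476

There are C(17,4) = 2380 ways to choose the 4.
The complement is exactly 4 right-handers: C(12,4)·C(5,0) = 495.
Probability = 1 − 495/2380 = 1885/2380 = 377/476.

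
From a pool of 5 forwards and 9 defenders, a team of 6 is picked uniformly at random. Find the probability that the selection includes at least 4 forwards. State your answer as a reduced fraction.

9/143

Total selections: C(14,6) = 3003.
Favorable selections (at least 4 forwards): C(5,4)·C(9,2) + C(5,5)·C(9,1) = 180 + 9 = 189.
Probability = 189/3003 = 9/143.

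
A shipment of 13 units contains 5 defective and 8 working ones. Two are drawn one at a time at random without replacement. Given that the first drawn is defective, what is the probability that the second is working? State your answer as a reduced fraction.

2/3

After removing one defective, 12 remain: 4 defective and 8 working.
So the probability the next is working is 8/12 = 2/3.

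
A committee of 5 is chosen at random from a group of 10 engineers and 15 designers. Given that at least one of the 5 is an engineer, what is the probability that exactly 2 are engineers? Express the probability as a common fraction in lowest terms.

975/2387

Work in counts. Selections with at least one engineer: C(25,5) − C(15,5) = 53130 − 3003 = 50127.
Of those, selections where exactly 2 are engineers: C(10,2)·C(15,3) = 45·455 = 20475.
Conditional probability = 20475/50127 = 975/2387.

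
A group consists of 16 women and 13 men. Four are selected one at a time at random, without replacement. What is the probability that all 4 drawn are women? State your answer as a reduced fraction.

Multiply the conditional probabilities at each draw: 16/29 · 15/28 · 14/27 · 13/26 = 43680/570024 = 20/261.

20/261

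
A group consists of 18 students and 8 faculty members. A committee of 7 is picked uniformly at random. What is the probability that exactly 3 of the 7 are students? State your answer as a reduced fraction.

1428/16445

There are C(26,7) = 657800 ways to choose 7 from 26.
Selections with exactly 3 students: choose 3 of the 18 students and 4 of the 8 faculty members, C(18,3)·C(8,4) = 816·70 = 57120.
Probability = 57120/657800 = 1428/16445.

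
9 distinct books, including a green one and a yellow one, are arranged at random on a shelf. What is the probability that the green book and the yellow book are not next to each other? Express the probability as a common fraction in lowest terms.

There are 9! = 362880 arrangements.
Arrangements with the green book and the yellow book adjacent: 2·8! = 80640.
So not adjacent: 362880 − 80640 = 282240, probability 282240/362880 = 7/9.

7/9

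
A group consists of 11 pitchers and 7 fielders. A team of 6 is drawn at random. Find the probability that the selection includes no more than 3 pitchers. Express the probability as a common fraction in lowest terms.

189/442

There are C(18,6) = 18564 ways to choose the 6.
Count the complement (more than 3 pitchers): C(11,4)·C(7,2) + C(11,5)·C(7,1) + C(11,6)·C(7,0) = 6930 + 3234 + 462 = 10626.
Probability = 1 − 10626/18564 = 7938/18564 = 189/442.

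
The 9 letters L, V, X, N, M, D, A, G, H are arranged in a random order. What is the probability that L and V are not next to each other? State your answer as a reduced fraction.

7/9

There are 9! = 362880 arrangements.
Arrangements with L and V adjacent: 2·8! = 80640.
So not adjacent: 362880 − 80640 = 282240, probability 282240/362880 = 7/9.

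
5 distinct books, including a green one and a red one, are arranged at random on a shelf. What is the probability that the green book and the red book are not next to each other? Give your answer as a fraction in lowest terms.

There are 5! = 120 arrangements.
Arrangements with the green book and the red book adjacent: 2·4! = 48.
So not adjacent: 120 − 48 = 72, probability 72/120 = 3/5.

3/5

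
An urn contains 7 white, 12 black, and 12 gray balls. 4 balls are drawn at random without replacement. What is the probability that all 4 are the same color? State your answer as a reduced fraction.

205/6293

There are C(31,4) = 31465 ways to draw 4 balls.
All same color: C(7,4) + C(12,4) + C(12,4) = 35 + 495 + 495 = 1025.
Probability = 1025/31465 = 205/6293.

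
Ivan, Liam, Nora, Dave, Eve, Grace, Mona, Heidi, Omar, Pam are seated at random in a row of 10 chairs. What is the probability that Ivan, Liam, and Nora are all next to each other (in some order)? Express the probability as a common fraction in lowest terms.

There are 10! = 3628800 arrangements.
Treat the three as one block: 8! placements × 3! orders within the block = 40320·6 = 241920.
Probability = 241920/3628800 = 1/15.

1/15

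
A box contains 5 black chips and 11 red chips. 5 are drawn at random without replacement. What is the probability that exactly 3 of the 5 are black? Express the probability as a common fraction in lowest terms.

There are C(16,5) = 4368 ways to choose 5 from 16.
Selections with exactly 3 black: choose 3 of the 5 black and 2 of the 11 red, C(5,3)·C(11,2) = 10·55 = 550.
Probability = 550/4368 = 275/2184.

275/2184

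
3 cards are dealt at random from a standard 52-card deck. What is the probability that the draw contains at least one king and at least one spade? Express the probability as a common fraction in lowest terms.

There are C(52,3) = 22100 possible draws.
By inclusion-exclusion on the complements, draws missing all kings or all spades: C(48,3) + C(39,3) − C(36,3) = 17296 + 9139 − 7140 = 19295.
So draws with at least one of each: 22100 − 19295 = 2805, probability 2805/22100 = 33/260.

33/260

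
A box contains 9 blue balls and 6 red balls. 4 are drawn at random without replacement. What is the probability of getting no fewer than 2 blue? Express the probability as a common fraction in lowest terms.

6/7

There are C(15,4) = 1365 ways to choose the 4.
Count the complement (fewer than 2 blue): C(9,0)·C(6,4) + C(9,1)·C(6,3) = 15 + 180 = 195.
Probability = 1 − 195/1365 = 1170/1365 = 6/7.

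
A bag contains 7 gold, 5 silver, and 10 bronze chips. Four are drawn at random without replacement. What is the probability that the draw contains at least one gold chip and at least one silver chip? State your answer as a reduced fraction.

108/209

There are C(22,4) = 7315 possible draws.
By inclusion-exclusion on the complements, draws missing all gold or all silver: C(15,4) + C(17,4) − C(10,4) = 1365 + 2380 − 210 = 3535.
So draws with at least one of each: 7315 − 3535 = 3780, probability 3780/7315 = 108/209.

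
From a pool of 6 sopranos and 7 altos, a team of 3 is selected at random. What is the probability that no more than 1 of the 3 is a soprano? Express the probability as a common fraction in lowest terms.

161/286

There are C(13,3) = 286 ways to choose the 3.
Favorable selections (no more than 1 soprano): C(6,0)·C(7,3) + C(6,1)·C(7,2) = 35 + 126 = 161.
Probability = 161/286.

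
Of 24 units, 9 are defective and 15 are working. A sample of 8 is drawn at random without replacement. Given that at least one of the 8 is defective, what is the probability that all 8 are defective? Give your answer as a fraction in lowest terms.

1/81004

Work in counts. Selections with at least one defective: C(24,8) − C(15,8) = 735471 − 6435 = 729036.
Of those, selections where all 8 are defective: C(9,8) = 9.
Conditional probability = 9/729036 = 1/81004.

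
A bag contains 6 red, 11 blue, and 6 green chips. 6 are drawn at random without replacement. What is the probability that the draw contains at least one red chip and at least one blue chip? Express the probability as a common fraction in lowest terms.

There are C(23,6) = 100947 possible draws.
By inclusion-exclusion on the complements, draws missing all red or all blue: C(17,6) + C(12,6) − C(6,6) = 12376 + 924 − 1 = 13299.
So draws with at least one of each: 100947 − 13299 = 87648, probability 87648/100947 = 2656/3059.

2656/3059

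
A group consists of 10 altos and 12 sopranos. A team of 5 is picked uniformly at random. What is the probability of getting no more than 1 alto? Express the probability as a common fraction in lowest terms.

29/133

Total selections: C(22,5) = 26334.
Favorable selections (no more than 1 alto): C(10,0)·C(12,5) + C(10,1)·C(12,4) = 792 + 4950 = 5742.
Probability = 5742/26334 = 29/133.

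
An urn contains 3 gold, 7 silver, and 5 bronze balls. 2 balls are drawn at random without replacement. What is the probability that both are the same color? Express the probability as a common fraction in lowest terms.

There are C(15,2) = 105 ways to draw 2 balls.
All same color: C(3,2) + C(7,2) + C(5,2) = 3 + 21 + 10 = 34.
Probability = 34/105.

34/105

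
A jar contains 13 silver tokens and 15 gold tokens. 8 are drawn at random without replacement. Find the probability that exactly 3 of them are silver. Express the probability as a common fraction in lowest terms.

The sample space is all 8-subsets of the 28: C(28,8) = 3108105.
Selections with exactly 3 silver: choose 3 of the 13 silver and 5 of the 15 gold, C(13,3)·C(15,5) = 286·3003 = 858858.
Probability = 858858/3108105 = 286/1035.

286/1035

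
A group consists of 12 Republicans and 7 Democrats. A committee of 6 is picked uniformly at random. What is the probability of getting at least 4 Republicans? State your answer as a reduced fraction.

803/1292

Total selections: C(19,6) = 27132.
Favorable selections (at least 4 Republicans): C(12,4)·C(7,2) + C(12,5)·C(7,1) + C(12,6)·C(7,0) = 10395 + 5544 + 924 = 16863.
Probability = 16863/27132 = 803/1292.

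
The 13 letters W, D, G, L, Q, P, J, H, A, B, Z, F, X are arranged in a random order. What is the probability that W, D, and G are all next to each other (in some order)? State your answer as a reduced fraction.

1/26

There are 13! = 6227020800 arrangements.
Treat the three as one block: 11! placements × 3! orders within the block = 39916800·6 = 239500800.
Probability = 239500800/6227020800 = 1/26.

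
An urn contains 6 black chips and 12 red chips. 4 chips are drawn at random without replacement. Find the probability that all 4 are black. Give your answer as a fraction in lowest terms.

There are C(18,4) = 3060 possible selections.
Selections with all black: C(6,4) = 15.
Probability = 15/3060 = 1/204.

1/204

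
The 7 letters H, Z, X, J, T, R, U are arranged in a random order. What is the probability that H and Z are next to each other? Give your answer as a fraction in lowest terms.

There are 7! = 5040 arrangements.
Treat H and Z as a block: 6! arrangements of the blocks × 2 orders within the block = 2·720 = 1440.
Probability = 1440/5040 = 2/7.

2/7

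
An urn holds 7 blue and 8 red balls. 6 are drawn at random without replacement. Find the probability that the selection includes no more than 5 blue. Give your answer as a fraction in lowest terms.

Total selections: C(15,6) = 5005.
The complement is exactly 6 blue: C(7,6)·C(8,0) = 7.
Probability = 1 − 7/5005 = 4998/5005 = 714/715.

714/715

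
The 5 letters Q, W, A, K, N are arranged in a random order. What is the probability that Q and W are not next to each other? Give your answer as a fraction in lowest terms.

There are 5! = 120 arrangements.
Arrangements with Q and W adjacent: 2·4! = 48.
So not adjacent: 120 − 48 = 72, probability 72/120 = 3/5.

3/5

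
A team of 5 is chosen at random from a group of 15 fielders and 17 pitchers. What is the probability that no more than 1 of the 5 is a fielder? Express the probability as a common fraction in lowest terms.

Total selections: C(32,5) = 201376.
Favorable selections (no more than 1 fielder): C(15,0)·C(17,5) + C(15,1)·C(17,4) = 6188 + 35700 = 41888.
Probability = 41888/201376 = 187/899.

187/899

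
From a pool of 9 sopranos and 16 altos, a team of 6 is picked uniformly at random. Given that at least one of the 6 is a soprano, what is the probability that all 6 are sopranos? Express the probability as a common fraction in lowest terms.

Work in counts. Selections with at least one soprano: C(25,6) − C(16,6) = 177100 − 8008 = 169092.
Of those, selections where all 6 are sopranos: C(9,6) = 84.
Conditional probability = 84/169092 = 1/2013.

1/2013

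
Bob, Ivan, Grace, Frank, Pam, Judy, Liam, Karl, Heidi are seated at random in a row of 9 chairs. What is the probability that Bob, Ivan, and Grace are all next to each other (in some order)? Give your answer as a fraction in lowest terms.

1/12

There are 9! = 362880 arrangements.
Treat the three as one block: 7! placements × 3! orders within the block = 5040·6 = 30240.
Probability = 30240/362880 = 1/12.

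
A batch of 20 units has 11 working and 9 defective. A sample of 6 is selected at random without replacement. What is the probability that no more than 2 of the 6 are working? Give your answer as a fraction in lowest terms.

70/323

There are C(20,6) = 38760 ways to choose the 6.
Favorable selections (no more than 2 working): C(11,0)·C(9,6) + C(11,1)·C(9,5) + C(11,2)·C(9,4) = 84 + 1386 + 6930 = 8400.
Probability = 8400/38760 = 70/323.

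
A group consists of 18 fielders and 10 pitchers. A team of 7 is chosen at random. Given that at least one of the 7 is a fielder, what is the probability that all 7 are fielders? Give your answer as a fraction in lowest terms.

Work in counts. Selections with at least one fielder: C(28,7) − C(10,7) = 1184040 − 120 = 1183920.
Of those, selections where all 7 are fielders: C(18,7) = 31824.
Conditional probability = 31824/1183920 = 663/24665.

663/24665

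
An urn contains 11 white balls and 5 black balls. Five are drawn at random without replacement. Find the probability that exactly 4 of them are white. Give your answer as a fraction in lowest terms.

275/728

The sample space is all 5-subsets of the 16: C(16,5) = 4368.
Selections with exactly 4 white: choose 4 of the 11 white and 1 of the 5 black, C(11,4)·C(5,1) = 330·5 = 1650.
Probability = 1650/4368 = 275/728.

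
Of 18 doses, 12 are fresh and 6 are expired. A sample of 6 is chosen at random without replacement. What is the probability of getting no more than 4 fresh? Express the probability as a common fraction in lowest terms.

There are C(18,6) = 18564 ways to choose the 6.
Count the complement (more than 4 fresh): C(12,5)·C(6,1) + C(12,6)·C(6,0) = 4752 + 924 = 5676.
Probability = 1 − 5676/18564 = 12888/18564 = 1074/1547.

1074/1547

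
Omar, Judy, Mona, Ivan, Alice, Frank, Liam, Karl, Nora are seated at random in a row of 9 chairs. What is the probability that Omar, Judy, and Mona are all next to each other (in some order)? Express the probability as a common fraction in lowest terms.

There are 9! = 362880 arrangements.
Treat the three as one block: 7! placements × 3! orders within the block = 5040·6 = 30240.
Probability = 30240/362880 = 1/12.

1/12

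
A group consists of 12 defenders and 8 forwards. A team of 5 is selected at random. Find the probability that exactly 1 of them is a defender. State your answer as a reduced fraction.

35/646

Total number of selections: C(20,5) = 15504.
Selections with exactly 1 defender: choose 1 of the 12 defenders and 4 of the 8 forwards, C(12,1)·C(8,4) = 12·70 = 840.
Probability = 840/15504 = 35/646.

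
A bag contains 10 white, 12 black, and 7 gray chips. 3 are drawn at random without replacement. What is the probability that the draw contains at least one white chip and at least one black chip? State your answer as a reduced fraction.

340/609

There are C(29,3) = 3654 possible draws.
By inclusion-exclusion on the complements, draws missing all white or all black: C(19,3) + C(17,3) − C(7,3) = 969 + 680 − 35 = 1614.
So draws with at least one of each: 3654 − 1614 = 2040, probability 2040/3654 = 340/609.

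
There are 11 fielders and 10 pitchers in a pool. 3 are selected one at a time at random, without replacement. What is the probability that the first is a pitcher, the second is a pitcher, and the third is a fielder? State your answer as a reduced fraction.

Multiply the conditional probabilities at each draw: 10/21 · 9/20 · 11/19 = 990/7980 = 33/266.

33/266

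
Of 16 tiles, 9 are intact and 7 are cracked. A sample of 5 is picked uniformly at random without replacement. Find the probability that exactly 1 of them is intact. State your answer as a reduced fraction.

There are C(16,5) = 4368 ways to choose 5 from 16.
Selections with exactly 1 intact: choose 1 of the 9 intact and 4 of the 7 cracked, C(9,1)·C(7,4) = 9·35 = 315.
Probability = 315/4368 = 15/208.

15/208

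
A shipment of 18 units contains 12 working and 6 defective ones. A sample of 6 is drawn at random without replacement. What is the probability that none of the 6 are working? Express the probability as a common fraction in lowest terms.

1/18564

There are C(18,6) = 18564 possible selections.
Selections with no working (all defective): C(6,6) = 1.
Probability = 1/18564.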